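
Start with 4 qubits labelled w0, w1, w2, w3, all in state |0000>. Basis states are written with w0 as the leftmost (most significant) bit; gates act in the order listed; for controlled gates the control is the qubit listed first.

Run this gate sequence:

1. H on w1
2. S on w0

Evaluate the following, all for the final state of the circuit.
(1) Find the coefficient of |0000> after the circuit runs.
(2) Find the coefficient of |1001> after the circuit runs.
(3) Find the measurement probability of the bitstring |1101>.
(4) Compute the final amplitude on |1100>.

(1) |0000> carries amplitude sqrt(2)/2 in the final state.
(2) The amplitude on |1001> is 0.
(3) A full measurement returns |1101> with probability 0.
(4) The final state's coefficient on |1100> equals 0.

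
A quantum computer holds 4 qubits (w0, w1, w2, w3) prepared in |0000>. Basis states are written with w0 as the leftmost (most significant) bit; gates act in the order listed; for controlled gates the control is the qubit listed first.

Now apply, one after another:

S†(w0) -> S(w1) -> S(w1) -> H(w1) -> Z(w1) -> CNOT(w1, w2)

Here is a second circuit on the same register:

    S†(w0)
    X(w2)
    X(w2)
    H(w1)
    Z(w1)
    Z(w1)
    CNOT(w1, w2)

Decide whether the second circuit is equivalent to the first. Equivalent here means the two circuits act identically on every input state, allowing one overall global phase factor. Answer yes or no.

No, they are not equivalent — no single phase factor reconciles the two unitaries.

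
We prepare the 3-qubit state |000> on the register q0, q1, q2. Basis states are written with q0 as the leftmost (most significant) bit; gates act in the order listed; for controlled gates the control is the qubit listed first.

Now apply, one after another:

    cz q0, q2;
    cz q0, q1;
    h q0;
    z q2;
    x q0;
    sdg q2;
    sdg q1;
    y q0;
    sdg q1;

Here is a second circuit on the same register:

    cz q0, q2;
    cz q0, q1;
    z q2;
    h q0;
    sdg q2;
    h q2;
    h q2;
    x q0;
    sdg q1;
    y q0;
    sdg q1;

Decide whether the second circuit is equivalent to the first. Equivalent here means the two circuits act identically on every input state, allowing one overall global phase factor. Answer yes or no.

Yes, they are equivalent — the unitaries differ by at most a global phase.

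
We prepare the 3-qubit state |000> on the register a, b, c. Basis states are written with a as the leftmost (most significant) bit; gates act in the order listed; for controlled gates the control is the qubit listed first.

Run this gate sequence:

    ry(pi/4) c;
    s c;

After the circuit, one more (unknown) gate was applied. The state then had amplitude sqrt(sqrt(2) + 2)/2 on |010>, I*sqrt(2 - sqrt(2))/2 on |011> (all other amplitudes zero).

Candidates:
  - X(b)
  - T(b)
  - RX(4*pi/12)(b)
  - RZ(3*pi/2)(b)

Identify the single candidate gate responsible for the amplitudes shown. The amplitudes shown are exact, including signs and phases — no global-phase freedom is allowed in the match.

The applied gate was X(b).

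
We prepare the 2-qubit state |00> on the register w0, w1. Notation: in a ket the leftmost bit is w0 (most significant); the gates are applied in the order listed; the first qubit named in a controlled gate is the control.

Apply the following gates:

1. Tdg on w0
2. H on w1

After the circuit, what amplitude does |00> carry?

The amplitude on |00> is sqrt(2)/2.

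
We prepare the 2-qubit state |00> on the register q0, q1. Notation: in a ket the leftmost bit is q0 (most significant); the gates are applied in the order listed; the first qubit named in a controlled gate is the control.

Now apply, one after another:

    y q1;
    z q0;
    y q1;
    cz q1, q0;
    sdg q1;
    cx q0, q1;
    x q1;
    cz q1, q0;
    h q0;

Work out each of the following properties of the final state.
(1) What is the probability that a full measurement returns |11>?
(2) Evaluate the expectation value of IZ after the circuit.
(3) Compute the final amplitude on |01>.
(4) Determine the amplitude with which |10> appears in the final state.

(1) Outcome |11> occurs with probability 1/2.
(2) The expectation value of IZ is -1.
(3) The final state's coefficient on |01> equals sqrt(2)/2.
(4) The amplitude on |10> is 0.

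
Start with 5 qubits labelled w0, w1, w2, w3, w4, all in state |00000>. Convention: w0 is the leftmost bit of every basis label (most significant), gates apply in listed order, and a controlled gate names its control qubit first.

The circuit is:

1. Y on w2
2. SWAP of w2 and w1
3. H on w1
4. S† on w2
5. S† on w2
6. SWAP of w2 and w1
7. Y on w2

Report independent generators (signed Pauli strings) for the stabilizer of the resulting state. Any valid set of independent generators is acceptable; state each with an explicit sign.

The stabilizer group can be generated by +IIXII, +ZIIII, +IZIII, +IIIZI, +IIIIZ, among other valid generating sets.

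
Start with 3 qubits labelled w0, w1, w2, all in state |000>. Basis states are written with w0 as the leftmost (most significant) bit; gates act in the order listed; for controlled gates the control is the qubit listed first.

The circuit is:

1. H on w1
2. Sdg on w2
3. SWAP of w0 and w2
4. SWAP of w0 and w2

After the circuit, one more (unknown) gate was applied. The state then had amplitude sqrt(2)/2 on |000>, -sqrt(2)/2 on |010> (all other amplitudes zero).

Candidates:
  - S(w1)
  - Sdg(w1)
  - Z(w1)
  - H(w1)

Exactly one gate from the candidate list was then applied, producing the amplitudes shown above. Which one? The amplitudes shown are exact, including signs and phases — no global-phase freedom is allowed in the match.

The unique candidate consistent with the amplitudes is Z(w1). Key observation: the block from step 3 through step 4 cancels to the identity and can be dropped.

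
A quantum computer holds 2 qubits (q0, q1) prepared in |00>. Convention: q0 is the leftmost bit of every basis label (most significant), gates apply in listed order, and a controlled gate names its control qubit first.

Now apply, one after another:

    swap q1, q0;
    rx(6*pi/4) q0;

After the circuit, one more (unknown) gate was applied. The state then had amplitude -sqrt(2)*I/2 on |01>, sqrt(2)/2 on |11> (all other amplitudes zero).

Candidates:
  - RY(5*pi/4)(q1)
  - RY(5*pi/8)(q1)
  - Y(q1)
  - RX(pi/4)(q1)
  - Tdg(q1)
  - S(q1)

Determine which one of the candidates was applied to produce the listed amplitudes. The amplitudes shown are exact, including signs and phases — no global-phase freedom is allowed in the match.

The unique candidate consistent with the amplitudes is Y(q1).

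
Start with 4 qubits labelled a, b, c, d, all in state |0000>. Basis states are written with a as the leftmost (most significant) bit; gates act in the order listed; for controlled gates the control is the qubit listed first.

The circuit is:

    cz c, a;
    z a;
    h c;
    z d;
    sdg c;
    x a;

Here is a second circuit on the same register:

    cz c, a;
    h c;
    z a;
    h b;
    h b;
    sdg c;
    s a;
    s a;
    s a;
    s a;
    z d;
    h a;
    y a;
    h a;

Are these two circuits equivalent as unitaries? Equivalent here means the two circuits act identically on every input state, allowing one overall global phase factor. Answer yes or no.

No: there is an input state on which the two circuits produce genuinely different outputs (not merely differing by a phase).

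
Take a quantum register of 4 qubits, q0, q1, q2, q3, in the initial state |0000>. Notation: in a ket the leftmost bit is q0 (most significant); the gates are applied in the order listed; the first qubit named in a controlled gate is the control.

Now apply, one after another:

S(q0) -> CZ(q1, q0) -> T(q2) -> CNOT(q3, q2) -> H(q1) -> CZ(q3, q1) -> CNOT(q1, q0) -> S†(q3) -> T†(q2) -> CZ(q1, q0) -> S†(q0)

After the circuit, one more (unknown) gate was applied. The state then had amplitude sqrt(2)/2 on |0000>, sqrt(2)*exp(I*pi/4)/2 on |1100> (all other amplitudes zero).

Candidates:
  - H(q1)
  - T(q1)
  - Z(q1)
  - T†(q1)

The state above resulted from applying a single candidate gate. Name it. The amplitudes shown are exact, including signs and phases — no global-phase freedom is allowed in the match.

It was T†(q1) that produced the state shown.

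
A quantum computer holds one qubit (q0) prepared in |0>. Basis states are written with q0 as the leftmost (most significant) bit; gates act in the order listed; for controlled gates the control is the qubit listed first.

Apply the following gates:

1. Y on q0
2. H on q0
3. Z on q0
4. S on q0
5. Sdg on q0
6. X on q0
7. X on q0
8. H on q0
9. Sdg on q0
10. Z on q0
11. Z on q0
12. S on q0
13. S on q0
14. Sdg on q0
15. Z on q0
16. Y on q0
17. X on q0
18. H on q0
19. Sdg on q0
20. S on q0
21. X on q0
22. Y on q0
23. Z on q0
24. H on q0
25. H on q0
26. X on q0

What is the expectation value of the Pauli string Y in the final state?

The expectation value of Y is 0.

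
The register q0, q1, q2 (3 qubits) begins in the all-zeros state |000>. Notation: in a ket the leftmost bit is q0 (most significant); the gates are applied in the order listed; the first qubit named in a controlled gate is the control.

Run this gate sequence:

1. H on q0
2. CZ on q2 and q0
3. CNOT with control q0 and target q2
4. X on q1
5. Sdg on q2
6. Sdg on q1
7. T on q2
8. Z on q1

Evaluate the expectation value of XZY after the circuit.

In the final state, XZY has expectation sqrt(2)/2.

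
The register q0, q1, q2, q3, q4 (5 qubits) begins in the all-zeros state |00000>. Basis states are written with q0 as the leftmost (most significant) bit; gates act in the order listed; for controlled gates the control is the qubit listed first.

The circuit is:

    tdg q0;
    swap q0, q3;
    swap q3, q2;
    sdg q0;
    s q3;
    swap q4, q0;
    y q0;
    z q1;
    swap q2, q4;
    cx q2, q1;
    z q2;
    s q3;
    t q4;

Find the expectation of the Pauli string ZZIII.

The observable ZZIII averages to -1.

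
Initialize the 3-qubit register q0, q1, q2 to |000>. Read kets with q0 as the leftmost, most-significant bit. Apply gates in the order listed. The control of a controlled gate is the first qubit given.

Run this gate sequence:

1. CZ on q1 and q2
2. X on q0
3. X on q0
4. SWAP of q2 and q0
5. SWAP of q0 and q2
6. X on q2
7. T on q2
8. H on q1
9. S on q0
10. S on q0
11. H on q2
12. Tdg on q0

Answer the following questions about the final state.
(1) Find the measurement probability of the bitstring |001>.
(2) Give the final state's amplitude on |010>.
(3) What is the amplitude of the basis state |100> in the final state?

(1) Outcome |001> occurs with probability 1/4.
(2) The final state's coefficient on |010> equals exp(I*pi/4)/2.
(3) The amplitude on |100> is 0.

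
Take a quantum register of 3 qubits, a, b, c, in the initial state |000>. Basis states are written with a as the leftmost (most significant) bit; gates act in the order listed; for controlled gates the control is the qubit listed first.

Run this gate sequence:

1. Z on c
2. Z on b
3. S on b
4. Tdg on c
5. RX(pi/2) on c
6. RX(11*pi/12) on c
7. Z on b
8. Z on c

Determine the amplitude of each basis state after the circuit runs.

The final amplitudes are -sqrt(6*sqrt(2) + 12)/8 - sqrt(12 - 6*sqrt(2))/8 - sqrt(4 - 2*sqrt(2))/8 + sqrt(2*sqrt(2) + 4)/8 on |000>, I*(-sqrt(12 - 6*sqrt(2))/8 + sqrt(4 - 2*sqrt(2))/8 + sqrt(2*sqrt(2) + 4)/8 + sqrt(6*sqrt(2) + 12)/8) on |001>, and 0 on every other basis state.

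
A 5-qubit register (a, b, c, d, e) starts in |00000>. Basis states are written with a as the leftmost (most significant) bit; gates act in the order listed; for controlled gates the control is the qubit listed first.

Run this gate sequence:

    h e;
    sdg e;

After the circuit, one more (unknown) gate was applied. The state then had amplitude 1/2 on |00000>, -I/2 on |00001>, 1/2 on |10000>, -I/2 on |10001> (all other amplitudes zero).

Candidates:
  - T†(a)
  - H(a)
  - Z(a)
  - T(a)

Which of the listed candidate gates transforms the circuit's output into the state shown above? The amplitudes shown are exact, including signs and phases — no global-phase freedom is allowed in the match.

It was H(a) that produced the state shown.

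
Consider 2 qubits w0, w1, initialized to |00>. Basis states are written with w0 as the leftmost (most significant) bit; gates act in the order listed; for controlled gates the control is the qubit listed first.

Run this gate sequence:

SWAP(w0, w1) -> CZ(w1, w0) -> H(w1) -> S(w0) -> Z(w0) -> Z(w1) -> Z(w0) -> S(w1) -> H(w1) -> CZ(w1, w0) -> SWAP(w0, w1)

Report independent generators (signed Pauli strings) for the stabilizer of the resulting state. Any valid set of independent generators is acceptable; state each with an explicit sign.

The final state is stabilized by the group generated by +YI, +IZ; other independent generating sets are equally valid.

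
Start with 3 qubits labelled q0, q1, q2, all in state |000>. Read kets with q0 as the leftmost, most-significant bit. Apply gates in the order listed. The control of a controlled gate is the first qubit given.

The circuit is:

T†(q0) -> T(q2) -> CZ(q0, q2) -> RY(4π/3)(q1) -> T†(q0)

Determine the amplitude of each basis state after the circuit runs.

The final amplitudes are -1/2 on |000>, sqrt(3)/2 on |010>, and 0 on every other basis state.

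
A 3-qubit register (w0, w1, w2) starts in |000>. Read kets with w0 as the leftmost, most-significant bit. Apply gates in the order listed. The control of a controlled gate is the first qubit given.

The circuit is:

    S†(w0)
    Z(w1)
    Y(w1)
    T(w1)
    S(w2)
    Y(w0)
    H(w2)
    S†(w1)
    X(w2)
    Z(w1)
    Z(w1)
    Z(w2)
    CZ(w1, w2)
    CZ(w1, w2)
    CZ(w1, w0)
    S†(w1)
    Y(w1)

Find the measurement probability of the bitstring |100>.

Outcome |100> occurs with probability 1/2.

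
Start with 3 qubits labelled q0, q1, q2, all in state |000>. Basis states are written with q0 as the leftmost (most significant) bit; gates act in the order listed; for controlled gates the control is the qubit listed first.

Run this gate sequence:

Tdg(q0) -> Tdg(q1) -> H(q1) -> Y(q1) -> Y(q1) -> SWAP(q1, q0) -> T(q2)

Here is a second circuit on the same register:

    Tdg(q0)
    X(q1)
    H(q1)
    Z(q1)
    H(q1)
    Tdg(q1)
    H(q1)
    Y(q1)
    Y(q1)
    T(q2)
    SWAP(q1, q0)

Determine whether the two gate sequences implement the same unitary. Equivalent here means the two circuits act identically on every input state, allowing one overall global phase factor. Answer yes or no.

Yes: on every input state the two circuits agree up to one overall phase factor.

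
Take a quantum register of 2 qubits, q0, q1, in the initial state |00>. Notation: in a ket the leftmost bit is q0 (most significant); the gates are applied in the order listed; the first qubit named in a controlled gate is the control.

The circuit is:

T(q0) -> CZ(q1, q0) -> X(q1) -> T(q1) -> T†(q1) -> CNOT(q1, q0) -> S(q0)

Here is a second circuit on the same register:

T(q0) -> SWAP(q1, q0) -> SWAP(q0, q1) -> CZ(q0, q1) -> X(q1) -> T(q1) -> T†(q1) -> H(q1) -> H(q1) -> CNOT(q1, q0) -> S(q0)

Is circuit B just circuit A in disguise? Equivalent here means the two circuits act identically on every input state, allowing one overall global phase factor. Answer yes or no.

Yes — the two circuits implement the same unitary up to a global phase.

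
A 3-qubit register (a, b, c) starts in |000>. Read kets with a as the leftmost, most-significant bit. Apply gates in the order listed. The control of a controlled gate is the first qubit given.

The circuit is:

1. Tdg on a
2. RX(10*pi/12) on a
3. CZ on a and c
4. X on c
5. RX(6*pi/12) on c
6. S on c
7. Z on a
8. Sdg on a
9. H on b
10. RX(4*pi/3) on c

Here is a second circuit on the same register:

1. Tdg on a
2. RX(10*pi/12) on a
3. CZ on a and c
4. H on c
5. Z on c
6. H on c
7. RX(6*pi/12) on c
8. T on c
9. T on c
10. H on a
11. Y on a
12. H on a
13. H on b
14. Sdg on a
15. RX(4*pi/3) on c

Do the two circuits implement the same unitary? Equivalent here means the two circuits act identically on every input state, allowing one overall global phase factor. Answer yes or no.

No — the two circuits implement different unitaries, even allowing a global phase.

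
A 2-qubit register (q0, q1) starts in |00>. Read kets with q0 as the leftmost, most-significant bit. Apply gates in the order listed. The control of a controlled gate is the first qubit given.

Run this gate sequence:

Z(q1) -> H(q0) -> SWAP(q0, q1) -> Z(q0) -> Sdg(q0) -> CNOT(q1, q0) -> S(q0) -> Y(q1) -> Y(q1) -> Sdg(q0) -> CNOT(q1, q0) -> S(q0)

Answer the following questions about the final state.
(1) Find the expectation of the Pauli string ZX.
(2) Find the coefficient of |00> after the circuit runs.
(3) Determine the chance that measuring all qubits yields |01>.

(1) In the final state, ZX has expectation 1. Key observation: steps 5-12 multiply out to the identity, so the circuit reduces to the remaining gates.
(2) The amplitude on |00> is sqrt(2)/2.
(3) Outcome |01> occurs with probability 1/2.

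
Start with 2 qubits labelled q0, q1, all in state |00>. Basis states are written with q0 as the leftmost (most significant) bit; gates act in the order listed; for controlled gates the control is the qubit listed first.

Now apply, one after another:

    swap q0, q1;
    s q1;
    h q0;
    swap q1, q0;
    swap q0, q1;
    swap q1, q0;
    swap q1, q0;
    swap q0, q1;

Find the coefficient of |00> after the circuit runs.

|00> carries amplitude sqrt(2)/2 in the final state. Key observation: steps 5-8 multiply out to the identity, so the circuit reduces to the remaining gates.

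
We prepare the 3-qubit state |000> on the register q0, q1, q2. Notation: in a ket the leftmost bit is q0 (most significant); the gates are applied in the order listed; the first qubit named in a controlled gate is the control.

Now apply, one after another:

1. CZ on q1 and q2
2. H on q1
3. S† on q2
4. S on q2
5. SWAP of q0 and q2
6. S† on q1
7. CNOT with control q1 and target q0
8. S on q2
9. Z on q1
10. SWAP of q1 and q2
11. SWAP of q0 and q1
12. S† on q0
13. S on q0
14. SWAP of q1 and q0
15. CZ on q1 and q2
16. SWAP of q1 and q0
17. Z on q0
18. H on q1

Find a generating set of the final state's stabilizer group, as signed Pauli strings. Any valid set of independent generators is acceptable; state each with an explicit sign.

The stabilizer group can be generated by +IXZ, +IZY, +ZII, among other valid generating sets.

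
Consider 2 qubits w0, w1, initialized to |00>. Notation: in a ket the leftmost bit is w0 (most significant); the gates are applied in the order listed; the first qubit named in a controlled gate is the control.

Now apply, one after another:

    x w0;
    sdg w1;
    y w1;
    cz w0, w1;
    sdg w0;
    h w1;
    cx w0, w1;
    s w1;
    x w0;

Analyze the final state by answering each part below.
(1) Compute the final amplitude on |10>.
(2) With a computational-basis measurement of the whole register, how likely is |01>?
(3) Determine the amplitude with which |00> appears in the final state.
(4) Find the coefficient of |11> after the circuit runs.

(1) |10> carries amplitude 0 in the final state.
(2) Outcome |01> occurs with probability 1/2.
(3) |00> carries amplitude sqrt(2)/2 in the final state.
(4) The amplitude on |11> is 0.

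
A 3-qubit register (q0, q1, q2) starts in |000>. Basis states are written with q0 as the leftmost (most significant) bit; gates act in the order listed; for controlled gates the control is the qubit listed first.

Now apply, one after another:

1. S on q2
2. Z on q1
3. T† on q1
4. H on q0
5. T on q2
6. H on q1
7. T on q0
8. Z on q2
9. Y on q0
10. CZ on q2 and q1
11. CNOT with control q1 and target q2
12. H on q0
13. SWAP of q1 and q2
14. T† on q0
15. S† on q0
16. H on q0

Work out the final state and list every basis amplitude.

After the circuit, the state carries amplitude -1/4 + I/4 on |000>, 0 on |001>, 0 on |010>, -1/4 + I/4 on |011>, 1/4 - exp(3*I*pi/4)/2 + I/4 on |100>, 0 on |101>, 0 on |110>, 1/4 - exp(3*I*pi/4)/2 + I/4 on |111>.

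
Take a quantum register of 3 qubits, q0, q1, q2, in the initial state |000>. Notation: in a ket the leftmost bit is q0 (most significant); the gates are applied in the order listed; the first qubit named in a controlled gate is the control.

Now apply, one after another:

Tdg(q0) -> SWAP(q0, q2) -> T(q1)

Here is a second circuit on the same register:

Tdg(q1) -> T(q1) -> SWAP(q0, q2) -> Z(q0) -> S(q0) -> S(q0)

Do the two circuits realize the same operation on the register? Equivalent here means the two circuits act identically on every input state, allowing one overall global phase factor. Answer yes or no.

No: there is an input state on which the two circuits produce genuinely different outputs (not merely differing by a phase).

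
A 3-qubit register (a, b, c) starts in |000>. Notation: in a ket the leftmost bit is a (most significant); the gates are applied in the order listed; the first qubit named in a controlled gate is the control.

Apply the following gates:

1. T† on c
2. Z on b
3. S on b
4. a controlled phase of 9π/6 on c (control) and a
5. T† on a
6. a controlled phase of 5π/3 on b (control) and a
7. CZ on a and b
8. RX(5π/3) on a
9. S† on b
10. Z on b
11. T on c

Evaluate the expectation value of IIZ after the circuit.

The observable IIZ averages to 1.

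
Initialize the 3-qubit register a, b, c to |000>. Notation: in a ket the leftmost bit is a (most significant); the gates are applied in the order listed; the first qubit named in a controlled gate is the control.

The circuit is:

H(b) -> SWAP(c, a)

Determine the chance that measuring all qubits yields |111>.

Outcome |111> occurs with probability 0.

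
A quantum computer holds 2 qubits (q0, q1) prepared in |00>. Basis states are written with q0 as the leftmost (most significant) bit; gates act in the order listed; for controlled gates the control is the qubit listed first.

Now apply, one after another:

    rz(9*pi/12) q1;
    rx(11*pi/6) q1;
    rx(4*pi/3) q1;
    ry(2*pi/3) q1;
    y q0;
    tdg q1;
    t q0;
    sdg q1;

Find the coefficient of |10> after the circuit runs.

|10> carries amplitude (-3*sqrt(2) - sqrt(6) - sqrt(6)*I + sqrt(2)*I)*exp(7*I*pi/8)/8 in the final state.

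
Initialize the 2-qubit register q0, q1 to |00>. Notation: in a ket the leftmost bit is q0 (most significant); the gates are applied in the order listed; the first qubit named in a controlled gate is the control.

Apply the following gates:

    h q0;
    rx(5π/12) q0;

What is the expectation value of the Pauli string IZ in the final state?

The expectation value of IZ is 1.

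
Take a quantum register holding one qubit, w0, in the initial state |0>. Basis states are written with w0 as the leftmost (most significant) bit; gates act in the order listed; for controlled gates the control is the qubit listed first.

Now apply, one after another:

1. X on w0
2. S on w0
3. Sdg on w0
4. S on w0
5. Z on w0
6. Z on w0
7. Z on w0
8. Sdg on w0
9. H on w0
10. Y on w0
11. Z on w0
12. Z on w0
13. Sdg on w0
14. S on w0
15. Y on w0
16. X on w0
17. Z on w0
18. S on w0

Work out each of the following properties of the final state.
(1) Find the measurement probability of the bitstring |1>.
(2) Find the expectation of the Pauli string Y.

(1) A full measurement returns |1> with probability 1/2.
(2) The expectation value of Y is 1.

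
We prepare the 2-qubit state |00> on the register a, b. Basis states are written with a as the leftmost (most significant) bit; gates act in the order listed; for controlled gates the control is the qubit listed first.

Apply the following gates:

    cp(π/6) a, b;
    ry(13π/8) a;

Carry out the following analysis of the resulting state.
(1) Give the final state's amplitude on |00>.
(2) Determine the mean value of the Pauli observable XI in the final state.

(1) |00> carries amplitude -cos(3*pi/16) in the final state.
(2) In the final state, XI has expectation -sqrt(sqrt(2) + 2)/2.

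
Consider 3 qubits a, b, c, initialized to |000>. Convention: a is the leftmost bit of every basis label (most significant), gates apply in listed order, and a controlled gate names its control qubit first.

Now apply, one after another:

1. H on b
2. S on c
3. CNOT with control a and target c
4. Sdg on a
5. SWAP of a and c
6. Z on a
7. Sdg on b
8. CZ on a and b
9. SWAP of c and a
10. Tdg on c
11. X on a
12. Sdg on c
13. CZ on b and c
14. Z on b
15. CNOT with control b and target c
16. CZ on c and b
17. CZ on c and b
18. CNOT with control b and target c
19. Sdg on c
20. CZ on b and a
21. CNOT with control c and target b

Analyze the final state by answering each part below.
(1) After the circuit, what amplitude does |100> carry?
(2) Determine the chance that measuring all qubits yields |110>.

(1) |100> carries amplitude sqrt(2)/2 in the final state. Key observation: the block from step 15 through step 18 cancels to the identity and can be dropped.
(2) Outcome |110> occurs with probability 1/2.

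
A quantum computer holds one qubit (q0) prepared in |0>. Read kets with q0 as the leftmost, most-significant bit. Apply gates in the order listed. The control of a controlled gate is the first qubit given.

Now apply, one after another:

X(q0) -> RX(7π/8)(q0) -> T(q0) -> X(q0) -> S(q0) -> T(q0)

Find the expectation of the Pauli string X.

The expectation value of X is sqrt(2 - sqrt(2))/2.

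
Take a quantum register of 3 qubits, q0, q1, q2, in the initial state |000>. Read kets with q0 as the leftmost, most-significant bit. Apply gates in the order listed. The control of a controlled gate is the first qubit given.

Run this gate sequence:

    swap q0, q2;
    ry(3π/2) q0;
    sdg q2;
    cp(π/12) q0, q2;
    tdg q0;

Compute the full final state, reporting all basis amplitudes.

After the circuit, the state carries amplitude -sqrt(2)/2 on |000>, -sqrt(2)*exp(3*I*pi/4)/2 on |100>, and 0 on every other basis state.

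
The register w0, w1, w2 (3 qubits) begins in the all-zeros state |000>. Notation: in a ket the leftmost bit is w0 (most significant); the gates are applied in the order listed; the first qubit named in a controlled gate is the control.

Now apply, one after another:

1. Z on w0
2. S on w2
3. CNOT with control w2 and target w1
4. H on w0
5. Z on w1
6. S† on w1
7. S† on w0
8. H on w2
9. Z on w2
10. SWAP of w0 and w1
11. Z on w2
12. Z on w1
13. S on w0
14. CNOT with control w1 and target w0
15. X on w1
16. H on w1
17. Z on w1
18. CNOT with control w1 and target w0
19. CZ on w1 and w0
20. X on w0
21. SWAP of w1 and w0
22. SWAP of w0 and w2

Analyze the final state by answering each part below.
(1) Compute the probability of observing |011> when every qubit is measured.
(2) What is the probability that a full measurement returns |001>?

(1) The probability of measuring |011> is 1/8.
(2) Outcome |001> occurs with probability 1/8.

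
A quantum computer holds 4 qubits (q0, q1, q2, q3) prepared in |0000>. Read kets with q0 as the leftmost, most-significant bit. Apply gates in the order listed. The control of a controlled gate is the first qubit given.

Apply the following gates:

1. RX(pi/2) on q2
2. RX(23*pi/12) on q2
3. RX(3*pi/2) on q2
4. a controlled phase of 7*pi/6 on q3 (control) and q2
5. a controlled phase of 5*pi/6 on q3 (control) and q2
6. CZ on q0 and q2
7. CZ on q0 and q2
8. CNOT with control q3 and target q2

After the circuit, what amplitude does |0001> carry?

The final state's coefficient on |0001> equals 0.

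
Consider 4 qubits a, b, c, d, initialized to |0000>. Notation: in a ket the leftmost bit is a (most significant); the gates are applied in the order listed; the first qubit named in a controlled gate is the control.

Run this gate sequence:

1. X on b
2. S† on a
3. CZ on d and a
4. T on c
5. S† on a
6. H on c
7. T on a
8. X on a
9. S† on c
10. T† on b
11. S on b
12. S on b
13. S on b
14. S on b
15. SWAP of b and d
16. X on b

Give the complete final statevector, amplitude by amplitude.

The resulting statevector has amplitude -sqrt(2)*exp(3*I*pi/4)/2 on |1101>, -sqrt(2)*exp(I*pi/4)/2 on |1111>, and 0 on every other basis state. Key observation: the block from step 11 through step 14 cancels to the identity and can be dropped.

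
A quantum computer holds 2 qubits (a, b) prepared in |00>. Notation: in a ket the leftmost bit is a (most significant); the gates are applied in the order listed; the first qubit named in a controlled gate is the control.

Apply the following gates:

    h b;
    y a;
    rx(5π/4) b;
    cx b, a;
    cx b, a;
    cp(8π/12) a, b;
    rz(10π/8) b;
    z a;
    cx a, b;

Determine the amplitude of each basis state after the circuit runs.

The resulting statevector has amplitude 0 on |00>, 0 on |01>, -sqrt(2)*sqrt(2 - sqrt(2))*exp(19*I*pi/24)/4 + sqrt(2)*sqrt(sqrt(2) + 2)*exp(7*I*pi/24)/4 on |10>, sqrt(2)*(sqrt(sqrt(2) + 2) - I*sqrt(2 - sqrt(2)))*exp(3*I*pi/8)/4 on |11>.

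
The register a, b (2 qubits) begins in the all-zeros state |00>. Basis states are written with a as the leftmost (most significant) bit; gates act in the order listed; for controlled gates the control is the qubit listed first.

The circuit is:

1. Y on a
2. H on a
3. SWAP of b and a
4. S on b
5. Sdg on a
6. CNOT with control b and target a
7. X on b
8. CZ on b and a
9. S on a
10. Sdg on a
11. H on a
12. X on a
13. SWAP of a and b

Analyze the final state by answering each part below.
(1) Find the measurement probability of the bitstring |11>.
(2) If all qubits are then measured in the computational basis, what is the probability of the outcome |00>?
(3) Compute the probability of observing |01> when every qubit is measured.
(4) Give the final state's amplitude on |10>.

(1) Outcome |11> occurs with probability 1/4. Key observation: gates 9-10 undo each other exactly, leaving only the rest of the circuit to track.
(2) A full measurement returns |00> with probability 1/4.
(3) A full measurement returns |01> with probability 1/4.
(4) The final state's coefficient on |10> equals I/2.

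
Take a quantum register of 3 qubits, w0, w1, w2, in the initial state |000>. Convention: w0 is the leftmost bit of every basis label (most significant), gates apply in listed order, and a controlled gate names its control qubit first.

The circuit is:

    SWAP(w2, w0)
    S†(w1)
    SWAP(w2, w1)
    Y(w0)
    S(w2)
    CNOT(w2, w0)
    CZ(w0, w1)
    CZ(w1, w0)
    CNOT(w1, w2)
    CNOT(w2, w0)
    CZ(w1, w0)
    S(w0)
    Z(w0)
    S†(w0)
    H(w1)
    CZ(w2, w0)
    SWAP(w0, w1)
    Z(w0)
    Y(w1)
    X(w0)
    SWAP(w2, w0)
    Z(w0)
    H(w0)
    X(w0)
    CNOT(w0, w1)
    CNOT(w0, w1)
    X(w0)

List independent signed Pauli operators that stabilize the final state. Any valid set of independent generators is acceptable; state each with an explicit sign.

One valid set of independent stabilizer generators is +XII, -IIX, +IZI (any independent generating set of the same group is equally correct). Key observation: steps 24-27 multiply out to the identity, so the circuit reduces to the remaining gates.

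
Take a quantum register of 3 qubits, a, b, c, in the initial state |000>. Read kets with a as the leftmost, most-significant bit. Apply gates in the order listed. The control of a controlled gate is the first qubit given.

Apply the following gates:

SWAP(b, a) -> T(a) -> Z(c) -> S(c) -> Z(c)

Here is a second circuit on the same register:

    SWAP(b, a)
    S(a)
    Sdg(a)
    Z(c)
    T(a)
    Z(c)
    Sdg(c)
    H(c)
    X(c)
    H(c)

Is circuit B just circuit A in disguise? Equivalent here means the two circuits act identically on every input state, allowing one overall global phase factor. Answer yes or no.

Yes — the two circuits implement the same unitary up to a global phase.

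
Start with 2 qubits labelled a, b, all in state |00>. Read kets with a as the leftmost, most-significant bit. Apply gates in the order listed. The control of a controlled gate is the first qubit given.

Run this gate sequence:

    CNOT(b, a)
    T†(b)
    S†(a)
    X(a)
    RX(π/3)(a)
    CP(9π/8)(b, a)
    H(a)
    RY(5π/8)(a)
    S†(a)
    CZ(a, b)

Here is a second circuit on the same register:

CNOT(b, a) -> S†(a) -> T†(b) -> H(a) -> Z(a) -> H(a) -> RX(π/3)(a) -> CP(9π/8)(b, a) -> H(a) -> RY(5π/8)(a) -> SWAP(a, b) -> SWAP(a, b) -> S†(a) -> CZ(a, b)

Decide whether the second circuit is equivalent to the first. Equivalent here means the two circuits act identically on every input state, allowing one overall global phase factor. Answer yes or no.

Yes: on every input state the two circuits agree up to one overall phase factor.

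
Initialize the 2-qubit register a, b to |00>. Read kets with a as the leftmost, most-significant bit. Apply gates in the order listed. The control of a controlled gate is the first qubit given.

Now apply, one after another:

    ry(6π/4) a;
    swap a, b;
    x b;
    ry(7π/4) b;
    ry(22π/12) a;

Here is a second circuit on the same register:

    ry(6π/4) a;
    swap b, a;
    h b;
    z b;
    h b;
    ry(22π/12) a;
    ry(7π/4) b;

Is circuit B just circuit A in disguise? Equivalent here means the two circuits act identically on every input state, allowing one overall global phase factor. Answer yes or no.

Yes, they are equivalent — the unitaries differ by at most a global phase.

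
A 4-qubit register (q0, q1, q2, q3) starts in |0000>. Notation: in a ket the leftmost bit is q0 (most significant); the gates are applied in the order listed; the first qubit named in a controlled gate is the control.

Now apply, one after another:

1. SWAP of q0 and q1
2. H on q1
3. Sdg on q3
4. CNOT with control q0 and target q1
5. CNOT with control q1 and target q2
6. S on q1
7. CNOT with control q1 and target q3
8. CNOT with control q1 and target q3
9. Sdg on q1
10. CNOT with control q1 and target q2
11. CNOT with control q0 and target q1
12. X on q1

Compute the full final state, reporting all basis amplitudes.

After the circuit, the state carries amplitude sqrt(2)/2 on |0000>, sqrt(2)/2 on |0100>, and 0 on every other basis state.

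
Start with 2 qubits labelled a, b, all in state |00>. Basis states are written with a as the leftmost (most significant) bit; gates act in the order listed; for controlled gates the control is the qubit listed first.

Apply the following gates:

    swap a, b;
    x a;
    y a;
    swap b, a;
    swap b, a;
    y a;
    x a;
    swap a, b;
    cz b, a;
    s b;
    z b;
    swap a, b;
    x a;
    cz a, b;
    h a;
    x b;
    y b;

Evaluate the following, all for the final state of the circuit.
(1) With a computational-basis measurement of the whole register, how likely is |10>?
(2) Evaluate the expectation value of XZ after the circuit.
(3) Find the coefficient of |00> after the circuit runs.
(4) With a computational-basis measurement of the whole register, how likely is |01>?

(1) The probability of measuring |10> is 1/2. Key observation: the block from step 1 through step 8 cancels to the identity and can be dropped.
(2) The observable XZ averages to -1.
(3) |00> carries amplitude -sqrt(2)*I/2 in the final state.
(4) Outcome |01> occurs with probability 0.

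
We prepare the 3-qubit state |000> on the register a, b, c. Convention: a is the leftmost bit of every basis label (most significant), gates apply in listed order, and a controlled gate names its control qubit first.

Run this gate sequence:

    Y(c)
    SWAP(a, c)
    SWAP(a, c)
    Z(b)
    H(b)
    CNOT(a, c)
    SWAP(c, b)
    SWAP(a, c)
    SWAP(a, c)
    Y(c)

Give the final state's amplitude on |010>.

The amplitude on |010> is sqrt(2)/2.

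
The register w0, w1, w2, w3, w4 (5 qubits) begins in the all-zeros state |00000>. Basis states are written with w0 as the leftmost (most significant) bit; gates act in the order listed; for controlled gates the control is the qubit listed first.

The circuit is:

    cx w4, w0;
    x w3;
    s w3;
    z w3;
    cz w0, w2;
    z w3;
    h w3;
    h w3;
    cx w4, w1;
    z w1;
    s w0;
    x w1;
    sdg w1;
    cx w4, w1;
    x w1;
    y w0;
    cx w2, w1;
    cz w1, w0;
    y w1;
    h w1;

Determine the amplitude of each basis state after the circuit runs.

The resulting statevector has amplitude -sqrt(2)/2 on |10010>, sqrt(2)/2 on |11010>, and 0 on every other basis state.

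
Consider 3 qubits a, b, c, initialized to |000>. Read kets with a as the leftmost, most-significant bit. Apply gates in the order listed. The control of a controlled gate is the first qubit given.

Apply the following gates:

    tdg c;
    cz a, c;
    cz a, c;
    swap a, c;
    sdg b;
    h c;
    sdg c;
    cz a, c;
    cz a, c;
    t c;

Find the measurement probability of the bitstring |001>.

A full measurement returns |001> with probability 1/2.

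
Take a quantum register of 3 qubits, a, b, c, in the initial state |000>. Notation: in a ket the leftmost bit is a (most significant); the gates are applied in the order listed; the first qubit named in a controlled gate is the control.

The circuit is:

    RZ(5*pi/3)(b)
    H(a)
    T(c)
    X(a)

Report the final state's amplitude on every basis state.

The final amplitudes are -sqrt(2)*exp(I*pi/6)/2 on |000>, -sqrt(2)*exp(I*pi/6)/2 on |100>, and 0 on every other basis state.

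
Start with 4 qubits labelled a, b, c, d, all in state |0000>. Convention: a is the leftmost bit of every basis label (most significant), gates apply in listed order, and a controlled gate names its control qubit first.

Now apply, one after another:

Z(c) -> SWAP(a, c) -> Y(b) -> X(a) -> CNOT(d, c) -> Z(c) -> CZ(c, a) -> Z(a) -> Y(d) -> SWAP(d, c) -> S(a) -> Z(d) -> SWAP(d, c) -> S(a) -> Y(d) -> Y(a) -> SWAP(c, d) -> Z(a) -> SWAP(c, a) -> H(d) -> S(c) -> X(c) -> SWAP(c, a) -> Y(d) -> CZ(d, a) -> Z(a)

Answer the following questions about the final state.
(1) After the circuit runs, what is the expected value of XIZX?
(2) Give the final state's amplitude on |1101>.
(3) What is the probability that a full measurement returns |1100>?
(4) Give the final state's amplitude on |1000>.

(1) The expectation value of XIZX is 0.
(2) The final state's coefficient on |1101> equals sqrt(2)*I/2.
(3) The probability of measuring |1100> is 1/2.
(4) |1000> carries amplitude 0 in the final state.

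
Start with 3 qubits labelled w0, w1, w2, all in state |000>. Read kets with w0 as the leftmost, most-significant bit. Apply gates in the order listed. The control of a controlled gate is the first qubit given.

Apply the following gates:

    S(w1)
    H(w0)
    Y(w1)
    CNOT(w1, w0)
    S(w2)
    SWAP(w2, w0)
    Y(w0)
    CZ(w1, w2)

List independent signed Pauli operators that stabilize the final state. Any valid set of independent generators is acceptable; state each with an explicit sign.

The final state is stabilized by the group generated by -IIX, -ZII, -IZI; other independent generating sets are equally valid.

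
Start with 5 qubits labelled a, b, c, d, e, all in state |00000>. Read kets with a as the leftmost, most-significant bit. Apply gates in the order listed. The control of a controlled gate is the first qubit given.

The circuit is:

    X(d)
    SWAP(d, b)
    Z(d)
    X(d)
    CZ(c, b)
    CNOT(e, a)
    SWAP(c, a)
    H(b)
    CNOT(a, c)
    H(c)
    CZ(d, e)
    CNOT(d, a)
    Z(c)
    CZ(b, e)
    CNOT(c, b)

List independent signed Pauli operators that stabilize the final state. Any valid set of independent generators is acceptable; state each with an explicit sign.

One valid set of independent stabilizer generators is -IXIII, +IIXII, -ZIIII, -IIIZI, +IIIIZ (any independent generating set of the same group is equally correct).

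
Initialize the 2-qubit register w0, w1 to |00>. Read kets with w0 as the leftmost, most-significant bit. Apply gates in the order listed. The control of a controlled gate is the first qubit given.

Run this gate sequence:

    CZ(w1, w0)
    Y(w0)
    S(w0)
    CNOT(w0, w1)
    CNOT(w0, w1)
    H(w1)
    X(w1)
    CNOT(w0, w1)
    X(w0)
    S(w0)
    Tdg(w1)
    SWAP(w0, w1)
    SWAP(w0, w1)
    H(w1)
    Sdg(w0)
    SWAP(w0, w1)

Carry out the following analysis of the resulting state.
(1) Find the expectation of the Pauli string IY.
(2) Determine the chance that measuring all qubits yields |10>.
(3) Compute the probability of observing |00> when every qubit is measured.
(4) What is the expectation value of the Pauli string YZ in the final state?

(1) In the final state, IY has expectation 0.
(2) A full measurement returns |10> with probability 1/2 - sqrt(2)/4.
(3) A full measurement returns |00> with probability sqrt(2)/4 + 1/2.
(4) The expectation value of YZ is sqrt(2)/2.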